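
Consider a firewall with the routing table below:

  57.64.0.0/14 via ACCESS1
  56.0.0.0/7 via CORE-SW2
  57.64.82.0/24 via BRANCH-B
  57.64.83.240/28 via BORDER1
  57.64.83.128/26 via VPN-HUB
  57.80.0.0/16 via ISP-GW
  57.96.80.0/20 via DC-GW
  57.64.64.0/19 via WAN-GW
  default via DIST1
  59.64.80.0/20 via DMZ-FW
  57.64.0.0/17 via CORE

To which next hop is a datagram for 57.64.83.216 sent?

WAN-GW

Routes whose prefix contains 57.64.83.216:
  0.0.0.0/0 (default, matches everything) -> DIST1
  56.0.0.0/7 (56.0.0.0 - 57.255.255.255) -> CORE-SW2
  57.64.0.0/14 (57.64.0.0 - 57.67.255.255) -> ACCESS1
  57.64.0.0/17 (57.64.0.0 - 57.64.127.255) -> CORE
  57.64.64.0/19 (57.64.64.0 - 57.64.95.255) -> WAN-GW
More-specific entries that do NOT match:
  57.64.83.240/28 (57.64.83.240 - 57.64.83.255) does not contain 57.64.83.216
  57.64.83.128/26 (57.64.83.128 - 57.64.83.191) does not contain 57.64.83.216
  57.64.82.0/24 (57.64.82.0 - 57.64.82.255) does not contain 57.64.83.216
  57.96.80.0/20 (57.96.80.0 - 57.96.95.255) does not contain 57.64.83.216
  59.64.80.0/20 (59.64.80.0 - 59.64.95.255) does not contain 57.64.83.216
Longest matching prefix is /19 -> next hop WAN-GW.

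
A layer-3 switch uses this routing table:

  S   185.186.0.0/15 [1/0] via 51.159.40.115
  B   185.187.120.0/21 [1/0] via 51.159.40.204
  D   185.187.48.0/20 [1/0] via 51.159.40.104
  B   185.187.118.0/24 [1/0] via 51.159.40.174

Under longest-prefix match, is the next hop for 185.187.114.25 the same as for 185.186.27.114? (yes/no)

185.187.114.25: longest match 185.186.0.0/15 -> 51.159.40.115
185.186.27.114: longest match 185.186.0.0/15 -> 51.159.40.115

yes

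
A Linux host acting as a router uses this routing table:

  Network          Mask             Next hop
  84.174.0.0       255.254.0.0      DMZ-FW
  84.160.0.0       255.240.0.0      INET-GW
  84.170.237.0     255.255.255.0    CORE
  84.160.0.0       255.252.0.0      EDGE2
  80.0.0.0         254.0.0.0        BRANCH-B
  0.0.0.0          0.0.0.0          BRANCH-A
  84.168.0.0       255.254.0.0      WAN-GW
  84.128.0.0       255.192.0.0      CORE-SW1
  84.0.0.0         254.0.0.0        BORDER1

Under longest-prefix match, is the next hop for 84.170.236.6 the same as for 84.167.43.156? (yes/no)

84.170.236.6: longest match 84.160.0.0/12 -> INET-GW
84.167.43.156: longest match 84.160.0.0/12 -> INET-GW

yes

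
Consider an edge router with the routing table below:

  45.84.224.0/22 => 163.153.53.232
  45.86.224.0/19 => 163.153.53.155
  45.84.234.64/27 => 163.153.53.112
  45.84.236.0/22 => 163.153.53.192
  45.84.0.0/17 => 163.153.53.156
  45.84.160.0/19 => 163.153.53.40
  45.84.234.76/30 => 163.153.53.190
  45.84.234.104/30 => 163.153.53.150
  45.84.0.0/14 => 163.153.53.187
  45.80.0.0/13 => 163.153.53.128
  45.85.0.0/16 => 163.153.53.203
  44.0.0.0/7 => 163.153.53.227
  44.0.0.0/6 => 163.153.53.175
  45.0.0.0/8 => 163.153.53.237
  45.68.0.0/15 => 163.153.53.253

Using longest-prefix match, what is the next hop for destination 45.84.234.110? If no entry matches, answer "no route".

163.153.53.187

Routes whose prefix contains 45.84.234.110:
  44.0.0.0/6 (44.0.0.0 - 47.255.255.255) -> 163.153.53.175
  44.0.0.0/7 (44.0.0.0 - 45.255.255.255) -> 163.153.53.227
  45.0.0.0/8 (45.0.0.0 - 45.255.255.255) -> 163.153.53.237
  45.80.0.0/13 (45.80.0.0 - 45.87.255.255) -> 163.153.53.128
  45.84.0.0/14 (45.84.0.0 - 45.87.255.255) -> 163.153.53.187
More-specific entries that do NOT match:
  45.84.234.76/30 (45.84.234.76 - 45.84.234.79) does not contain 45.84.234.110
  45.84.234.104/30 (45.84.234.104 - 45.84.234.107) does not contain 45.84.234.110
  45.84.234.64/27 (45.84.234.64 - 45.84.234.95) does not contain 45.84.234.110
  45.84.224.0/22 (45.84.224.0 - 45.84.227.255) does not contain 45.84.234.110
  45.84.236.0/22 (45.84.236.0 - 45.84.239.255) does not contain 45.84.234.110
  45.86.224.0/19 (45.86.224.0 - 45.86.255.255) does not contain 45.84.234.110
  45.84.160.0/19 (45.84.160.0 - 45.84.191.255) does not contain 45.84.234.110
  45.84.0.0/17 (45.84.0.0 - 45.84.127.255) does not contain 45.84.234.110
  45.85.0.0/16 (45.85.0.0 - 45.85.255.255) does not contain 45.84.234.110
  45.68.0.0/15 (45.68.0.0 - 45.69.255.255) does not contain 45.84.234.110
Longest matching prefix is /14 -> next hop 163.153.53.187.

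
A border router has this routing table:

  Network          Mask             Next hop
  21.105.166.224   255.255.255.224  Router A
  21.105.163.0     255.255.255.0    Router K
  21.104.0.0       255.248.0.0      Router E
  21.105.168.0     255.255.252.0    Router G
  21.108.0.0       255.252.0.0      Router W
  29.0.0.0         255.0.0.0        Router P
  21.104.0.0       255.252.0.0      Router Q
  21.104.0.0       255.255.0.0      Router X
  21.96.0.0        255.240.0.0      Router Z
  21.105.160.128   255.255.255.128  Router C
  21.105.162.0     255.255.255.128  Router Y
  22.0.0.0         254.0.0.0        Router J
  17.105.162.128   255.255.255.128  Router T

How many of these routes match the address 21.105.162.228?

3

Prefixes containing 21.105.162.228:
  21.96.0.0/12 (21.96.0.0 - 21.111.255.255)
  21.104.0.0/13 (21.104.0.0 - 21.111.255.255)
  21.104.0.0/14 (21.104.0.0 - 21.107.255.255)
Total matching entries: 3.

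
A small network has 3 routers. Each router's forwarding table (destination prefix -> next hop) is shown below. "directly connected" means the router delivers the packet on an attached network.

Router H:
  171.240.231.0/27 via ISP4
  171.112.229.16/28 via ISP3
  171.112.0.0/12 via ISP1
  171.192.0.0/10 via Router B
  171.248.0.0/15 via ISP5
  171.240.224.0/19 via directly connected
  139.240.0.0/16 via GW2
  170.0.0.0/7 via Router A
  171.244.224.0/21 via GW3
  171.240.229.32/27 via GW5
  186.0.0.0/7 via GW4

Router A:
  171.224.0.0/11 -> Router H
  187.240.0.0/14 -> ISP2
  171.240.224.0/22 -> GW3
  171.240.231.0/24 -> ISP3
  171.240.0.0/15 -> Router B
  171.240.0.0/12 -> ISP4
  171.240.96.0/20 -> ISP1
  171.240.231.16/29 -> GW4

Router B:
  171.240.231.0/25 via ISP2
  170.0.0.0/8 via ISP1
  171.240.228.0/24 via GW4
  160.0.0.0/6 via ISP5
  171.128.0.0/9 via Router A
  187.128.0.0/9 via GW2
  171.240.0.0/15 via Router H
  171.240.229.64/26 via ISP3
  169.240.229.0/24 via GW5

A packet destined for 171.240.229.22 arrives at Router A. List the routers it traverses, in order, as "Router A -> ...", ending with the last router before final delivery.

Router A -> Router B -> Router H

At Router A: longest match for 171.240.229.22 is 171.240.0.0/15 -> Router B
At Router B: longest match for 171.240.229.22 is 171.240.0.0/15 -> Router H
At Router H: longest match for 171.240.229.22 is 171.240.224.0/19 -> directly connected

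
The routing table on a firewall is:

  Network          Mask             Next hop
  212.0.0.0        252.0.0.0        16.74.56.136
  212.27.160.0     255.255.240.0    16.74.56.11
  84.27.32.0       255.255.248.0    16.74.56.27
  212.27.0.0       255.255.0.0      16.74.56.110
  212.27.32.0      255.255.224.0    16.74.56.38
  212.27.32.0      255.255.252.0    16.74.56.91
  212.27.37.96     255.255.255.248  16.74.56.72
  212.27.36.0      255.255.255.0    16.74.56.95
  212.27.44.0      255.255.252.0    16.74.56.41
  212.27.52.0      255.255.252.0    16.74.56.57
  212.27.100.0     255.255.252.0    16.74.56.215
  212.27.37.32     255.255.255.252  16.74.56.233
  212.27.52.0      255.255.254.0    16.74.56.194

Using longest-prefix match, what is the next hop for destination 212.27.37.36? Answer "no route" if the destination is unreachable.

Routes whose prefix contains 212.27.37.36:
  212.0.0.0/6 (212.0.0.0 - 215.255.255.255) -> 16.74.56.136
  212.27.0.0/16 (212.27.0.0 - 212.27.255.255) -> 16.74.56.110
  212.27.32.0/19 (212.27.32.0 - 212.27.63.255) -> 16.74.56.38
More-specific entries that do NOT match:
  212.27.37.32/30 (212.27.37.32 - 212.27.37.35) does not contain 212.27.37.36
  212.27.37.96/29 (212.27.37.96 - 212.27.37.103) does not contain 212.27.37.36
  212.27.36.0/24 (212.27.36.0 - 212.27.36.255) does not contain 212.27.37.36
  212.27.52.0/23 (212.27.52.0 - 212.27.53.255) does not contain 212.27.37.36
  212.27.32.0/22 (212.27.32.0 - 212.27.35.255) does not contain 212.27.37.36
  212.27.44.0/22 (212.27.44.0 - 212.27.47.255) does not contain 212.27.37.36
  212.27.52.0/22 (212.27.52.0 - 212.27.55.255) does not contain 212.27.37.36
  212.27.100.0/22 (212.27.100.0 - 212.27.103.255) does not contain 212.27.37.36
  84.27.32.0/21 (84.27.32.0 - 84.27.39.255) does not contain 212.27.37.36
  212.27.160.0/20 (212.27.160.0 - 212.27.175.255) does not contain 212.27.37.36
Longest matching prefix is /19 -> next hop 16.74.56.38.

16.74.56.38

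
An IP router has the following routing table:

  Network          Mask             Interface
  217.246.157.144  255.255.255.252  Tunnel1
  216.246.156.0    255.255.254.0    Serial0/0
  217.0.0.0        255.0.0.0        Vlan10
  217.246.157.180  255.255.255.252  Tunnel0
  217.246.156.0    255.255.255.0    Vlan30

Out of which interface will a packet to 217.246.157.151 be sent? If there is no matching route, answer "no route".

Vlan10

Routes whose prefix contains 217.246.157.151:
  217.0.0.0/8 (217.0.0.0 - 217.255.255.255) -> Vlan10
More-specific entries that do NOT match:
  217.246.157.144/30 (217.246.157.144 - 217.246.157.147) does not contain 217.246.157.151
  217.246.157.180/30 (217.246.157.180 - 217.246.157.183) does not contain 217.246.157.151
  217.246.156.0/24 (217.246.156.0 - 217.246.156.255) does not contain 217.246.157.151
  216.246.156.0/23 (216.246.156.0 - 216.246.157.255) does not contain 217.246.157.151
Longest matching prefix is /8 -> interface Vlan10.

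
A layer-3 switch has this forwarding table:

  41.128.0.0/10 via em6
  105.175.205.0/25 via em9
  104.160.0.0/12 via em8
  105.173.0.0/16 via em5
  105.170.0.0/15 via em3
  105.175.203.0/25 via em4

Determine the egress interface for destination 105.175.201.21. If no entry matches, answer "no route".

no route

No entry's prefix contains 105.175.201.21; there is no default route.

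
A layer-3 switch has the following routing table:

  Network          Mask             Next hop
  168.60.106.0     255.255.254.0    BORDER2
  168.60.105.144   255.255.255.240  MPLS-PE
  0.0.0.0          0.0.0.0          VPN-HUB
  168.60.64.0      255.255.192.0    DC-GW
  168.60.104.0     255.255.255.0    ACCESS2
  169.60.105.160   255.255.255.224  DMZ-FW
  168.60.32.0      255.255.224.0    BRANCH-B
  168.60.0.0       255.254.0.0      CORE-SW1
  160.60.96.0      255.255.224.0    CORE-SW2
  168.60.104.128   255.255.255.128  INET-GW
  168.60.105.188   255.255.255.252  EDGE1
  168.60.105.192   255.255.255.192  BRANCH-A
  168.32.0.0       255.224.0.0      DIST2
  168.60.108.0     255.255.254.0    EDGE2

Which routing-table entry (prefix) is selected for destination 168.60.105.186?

Entries matching 168.60.105.186:
  0.0.0.0/0 (default, matches everything)
  168.32.0.0/11 (168.32.0.0 - 168.63.255.255)
  168.60.0.0/15 (168.60.0.0 - 168.61.255.255)
  168.60.64.0/18 (168.60.64.0 - 168.60.127.255)
Most specific is 168.60.64.0/18.

168.60.64.0/18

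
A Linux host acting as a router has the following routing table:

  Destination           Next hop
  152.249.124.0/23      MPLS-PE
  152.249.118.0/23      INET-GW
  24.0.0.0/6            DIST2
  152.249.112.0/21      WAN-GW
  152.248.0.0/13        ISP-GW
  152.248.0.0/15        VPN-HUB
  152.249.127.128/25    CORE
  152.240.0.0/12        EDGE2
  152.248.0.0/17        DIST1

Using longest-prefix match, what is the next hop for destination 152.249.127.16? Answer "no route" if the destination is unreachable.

Routes whose prefix contains 152.249.127.16:
  152.240.0.0/12 (152.240.0.0 - 152.255.255.255) -> EDGE2
  152.248.0.0/13 (152.248.0.0 - 152.255.255.255) -> ISP-GW
  152.248.0.0/15 (152.248.0.0 - 152.249.255.255) -> VPN-HUB
More-specific entries that do NOT match:
  152.249.127.128/25 (152.249.127.128 - 152.249.127.255) does not contain 152.249.127.16
  152.249.124.0/23 (152.249.124.0 - 152.249.125.255) does not contain 152.249.127.16
  152.249.118.0/23 (152.249.118.0 - 152.249.119.255) does not contain 152.249.127.16
  152.249.112.0/21 (152.249.112.0 - 152.249.119.255) does not contain 152.249.127.16
  152.248.0.0/17 (152.248.0.0 - 152.248.127.255) does not contain 152.249.127.16
Longest matching prefix is /15 -> next hop VPN-HUB.

VPN-HUB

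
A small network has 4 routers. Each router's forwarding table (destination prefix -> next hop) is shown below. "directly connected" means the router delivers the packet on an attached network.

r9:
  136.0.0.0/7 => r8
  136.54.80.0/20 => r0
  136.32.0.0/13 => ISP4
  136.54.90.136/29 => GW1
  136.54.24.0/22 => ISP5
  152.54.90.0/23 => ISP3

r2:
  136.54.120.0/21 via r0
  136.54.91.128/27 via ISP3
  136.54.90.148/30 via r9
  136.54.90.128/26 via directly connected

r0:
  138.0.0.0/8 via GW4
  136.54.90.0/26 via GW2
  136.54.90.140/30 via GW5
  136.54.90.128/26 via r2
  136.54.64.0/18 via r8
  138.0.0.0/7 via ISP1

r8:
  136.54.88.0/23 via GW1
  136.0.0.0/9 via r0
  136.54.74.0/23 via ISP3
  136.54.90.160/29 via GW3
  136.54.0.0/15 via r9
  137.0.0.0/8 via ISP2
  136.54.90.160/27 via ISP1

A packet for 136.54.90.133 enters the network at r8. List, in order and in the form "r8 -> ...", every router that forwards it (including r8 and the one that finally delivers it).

r8 -> r9 -> r0 -> r2

At r8: longest match for 136.54.90.133 is 136.54.0.0/15 -> r9
At r9: longest match for 136.54.90.133 is 136.54.80.0/20 -> r0
At r0: longest match for 136.54.90.133 is 136.54.90.128/26 -> r2
At r2: longest match for 136.54.90.133 is 136.54.90.128/26 -> directly connected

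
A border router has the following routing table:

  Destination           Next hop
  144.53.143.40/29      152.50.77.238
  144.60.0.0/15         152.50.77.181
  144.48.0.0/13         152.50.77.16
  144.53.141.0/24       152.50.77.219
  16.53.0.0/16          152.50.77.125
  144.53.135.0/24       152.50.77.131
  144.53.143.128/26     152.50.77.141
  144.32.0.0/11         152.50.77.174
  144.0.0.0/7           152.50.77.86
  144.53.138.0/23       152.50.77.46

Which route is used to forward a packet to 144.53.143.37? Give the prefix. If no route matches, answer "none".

144.48.0.0/13

Entries matching 144.53.143.37:
  144.0.0.0/7 (144.0.0.0 - 145.255.255.255)
  144.32.0.0/11 (144.32.0.0 - 144.63.255.255)
  144.48.0.0/13 (144.48.0.0 - 144.55.255.255)
Most specific is 144.48.0.0/13.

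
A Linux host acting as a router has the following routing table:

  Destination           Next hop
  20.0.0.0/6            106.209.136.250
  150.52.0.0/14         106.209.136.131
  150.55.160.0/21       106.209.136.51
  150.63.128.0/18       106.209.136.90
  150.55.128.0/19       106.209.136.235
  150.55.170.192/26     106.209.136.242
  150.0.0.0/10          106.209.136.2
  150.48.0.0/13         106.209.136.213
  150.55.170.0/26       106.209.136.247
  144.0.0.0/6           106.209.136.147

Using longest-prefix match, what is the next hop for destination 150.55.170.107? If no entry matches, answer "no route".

Routes whose prefix contains 150.55.170.107:
  150.0.0.0/10 (150.0.0.0 - 150.63.255.255) -> 106.209.136.2
  150.48.0.0/13 (150.48.0.0 - 150.55.255.255) -> 106.209.136.213
  150.52.0.0/14 (150.52.0.0 - 150.55.255.255) -> 106.209.136.131
More-specific entries that do NOT match:
  150.55.170.192/26 (150.55.170.192 - 150.55.170.255) does not contain 150.55.170.107
  150.55.170.0/26 (150.55.170.0 - 150.55.170.63) does not contain 150.55.170.107
  150.55.160.0/21 (150.55.160.0 - 150.55.167.255) does not contain 150.55.170.107
  150.55.128.0/19 (150.55.128.0 - 150.55.159.255) does not contain 150.55.170.107
  150.63.128.0/18 (150.63.128.0 - 150.63.191.255) does not contain 150.55.170.107
Longest matching prefix is /14 -> next hop 106.209.136.131.

106.209.136.131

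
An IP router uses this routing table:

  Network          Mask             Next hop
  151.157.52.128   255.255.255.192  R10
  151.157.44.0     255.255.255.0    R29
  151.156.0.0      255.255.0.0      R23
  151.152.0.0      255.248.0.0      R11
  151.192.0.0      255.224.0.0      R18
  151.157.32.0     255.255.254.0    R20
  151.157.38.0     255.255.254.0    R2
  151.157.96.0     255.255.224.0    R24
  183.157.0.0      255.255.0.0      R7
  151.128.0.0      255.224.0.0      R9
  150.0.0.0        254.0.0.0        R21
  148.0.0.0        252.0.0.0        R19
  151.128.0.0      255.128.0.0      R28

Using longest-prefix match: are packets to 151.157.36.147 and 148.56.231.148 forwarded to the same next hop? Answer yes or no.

151.157.36.147: longest match 151.152.0.0/13 -> R11
148.56.231.148: longest match 148.0.0.0/6 -> R19

no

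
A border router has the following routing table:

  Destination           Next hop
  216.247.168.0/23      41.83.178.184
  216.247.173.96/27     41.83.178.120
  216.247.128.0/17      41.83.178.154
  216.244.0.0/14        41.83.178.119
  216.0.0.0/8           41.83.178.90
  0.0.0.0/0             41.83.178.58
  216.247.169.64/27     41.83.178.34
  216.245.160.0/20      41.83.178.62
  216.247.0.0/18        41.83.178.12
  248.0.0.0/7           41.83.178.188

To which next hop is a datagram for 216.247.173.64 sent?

Routes whose prefix contains 216.247.173.64:
  0.0.0.0/0 (default, matches everything) -> 41.83.178.58
  216.0.0.0/8 (216.0.0.0 - 216.255.255.255) -> 41.83.178.90
  216.244.0.0/14 (216.244.0.0 - 216.247.255.255) -> 41.83.178.119
  216.247.128.0/17 (216.247.128.0 - 216.247.255.255) -> 41.83.178.154
More-specific entries that do NOT match:
  216.247.173.96/27 (216.247.173.96 - 216.247.173.127) does not contain 216.247.173.64
  216.247.169.64/27 (216.247.169.64 - 216.247.169.95) does not contain 216.247.173.64
  216.247.168.0/23 (216.247.168.0 - 216.247.169.255) does not contain 216.247.173.64
  216.245.160.0/20 (216.245.160.0 - 216.245.175.255) does not contain 216.247.173.64
  216.247.0.0/18 (216.247.0.0 - 216.247.63.255) does not contain 216.247.173.64
Longest matching prefix is /17 -> next hop 41.83.178.154.

41.83.178.154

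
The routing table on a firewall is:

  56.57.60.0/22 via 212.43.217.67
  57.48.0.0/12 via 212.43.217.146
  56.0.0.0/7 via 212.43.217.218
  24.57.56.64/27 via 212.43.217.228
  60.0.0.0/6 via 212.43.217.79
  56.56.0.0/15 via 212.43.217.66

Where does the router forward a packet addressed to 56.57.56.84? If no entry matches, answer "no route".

Routes whose prefix contains 56.57.56.84:
  56.0.0.0/7 (56.0.0.0 - 57.255.255.255) -> 212.43.217.218
  56.56.0.0/15 (56.56.0.0 - 56.57.255.255) -> 212.43.217.66
More-specific entries that do NOT match:
  24.57.56.64/27 (24.57.56.64 - 24.57.56.95) does not contain 56.57.56.84
  56.57.60.0/22 (56.57.60.0 - 56.57.63.255) does not contain 56.57.56.84
Longest matching prefix is /15 -> next hop 212.43.217.66.

212.43.217.66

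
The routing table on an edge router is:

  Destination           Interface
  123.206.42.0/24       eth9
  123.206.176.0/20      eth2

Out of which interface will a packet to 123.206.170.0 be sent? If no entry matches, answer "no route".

no route

No entry's prefix contains 123.206.170.0; there is no default route.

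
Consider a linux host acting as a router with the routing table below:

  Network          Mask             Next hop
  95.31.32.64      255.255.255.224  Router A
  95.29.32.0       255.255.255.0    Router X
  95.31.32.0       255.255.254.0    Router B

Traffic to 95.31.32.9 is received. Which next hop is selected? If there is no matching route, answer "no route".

Router B

Routes whose prefix contains 95.31.32.9:
  95.31.32.0/23 (95.31.32.0 - 95.31.33.255) -> Router B
More-specific entries that do NOT match:
  95.31.32.64/27 (95.31.32.64 - 95.31.32.95) does not contain 95.31.32.9
  95.29.32.0/24 (95.29.32.0 - 95.29.32.255) does not contain 95.31.32.9
Longest matching prefix is /23 -> next hop Router B.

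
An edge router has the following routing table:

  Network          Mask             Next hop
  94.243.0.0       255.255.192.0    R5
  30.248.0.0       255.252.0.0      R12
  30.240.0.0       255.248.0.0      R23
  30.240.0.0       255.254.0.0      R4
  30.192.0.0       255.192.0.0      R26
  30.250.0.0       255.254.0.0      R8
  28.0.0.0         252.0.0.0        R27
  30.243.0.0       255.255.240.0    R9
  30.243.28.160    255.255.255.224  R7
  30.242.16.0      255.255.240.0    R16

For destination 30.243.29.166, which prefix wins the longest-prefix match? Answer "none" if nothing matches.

Entries matching 30.243.29.166:
  28.0.0.0/6 (28.0.0.0 - 31.255.255.255)
  30.192.0.0/10 (30.192.0.0 - 30.255.255.255)
  30.240.0.0/13 (30.240.0.0 - 30.247.255.255)
Most specific is 30.240.0.0/13.

30.240.0.0/13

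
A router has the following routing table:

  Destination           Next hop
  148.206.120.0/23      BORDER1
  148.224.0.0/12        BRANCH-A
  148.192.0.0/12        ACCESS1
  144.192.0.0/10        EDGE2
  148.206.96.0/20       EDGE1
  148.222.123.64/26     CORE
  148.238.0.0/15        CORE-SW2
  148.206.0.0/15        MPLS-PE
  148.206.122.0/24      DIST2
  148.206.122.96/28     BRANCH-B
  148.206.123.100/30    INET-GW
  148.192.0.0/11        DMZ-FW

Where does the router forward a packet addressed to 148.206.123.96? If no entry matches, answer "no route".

Routes whose prefix contains 148.206.123.96:
  148.192.0.0/11 (148.192.0.0 - 148.223.255.255) -> DMZ-FW
  148.192.0.0/12 (148.192.0.0 - 148.207.255.255) -> ACCESS1
  148.206.0.0/15 (148.206.0.0 - 148.207.255.255) -> MPLS-PE
More-specific entries that do NOT match:
  148.206.123.100/30 (148.206.123.100 - 148.206.123.103) does not contain 148.206.123.96
  148.206.122.96/28 (148.206.122.96 - 148.206.122.111) does not contain 148.206.123.96
  148.222.123.64/26 (148.222.123.64 - 148.222.123.127) does not contain 148.206.123.96
  148.206.122.0/24 (148.206.122.0 - 148.206.122.255) does not contain 148.206.123.96
  148.206.120.0/23 (148.206.120.0 - 148.206.121.255) does not contain 148.206.123.96
  148.206.96.0/20 (148.206.96.0 - 148.206.111.255) does not contain 148.206.123.96
Longest matching prefix is /15 -> next hop MPLS-PE.

MPLS-PE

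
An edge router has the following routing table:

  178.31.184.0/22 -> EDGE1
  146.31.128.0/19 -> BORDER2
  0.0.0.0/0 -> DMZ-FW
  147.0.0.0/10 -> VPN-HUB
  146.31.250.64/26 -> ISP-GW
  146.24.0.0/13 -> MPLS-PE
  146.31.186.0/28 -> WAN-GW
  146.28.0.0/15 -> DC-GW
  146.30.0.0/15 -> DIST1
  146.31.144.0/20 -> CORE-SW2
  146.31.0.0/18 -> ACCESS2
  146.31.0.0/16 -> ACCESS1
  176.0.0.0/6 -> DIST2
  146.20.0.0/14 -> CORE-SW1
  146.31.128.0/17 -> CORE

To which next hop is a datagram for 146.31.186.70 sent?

CORE

Routes whose prefix contains 146.31.186.70:
  0.0.0.0/0 (default, matches everything) -> DMZ-FW
  146.24.0.0/13 (146.24.0.0 - 146.31.255.255) -> MPLS-PE
  146.30.0.0/15 (146.30.0.0 - 146.31.255.255) -> DIST1
  146.31.0.0/16 (146.31.0.0 - 146.31.255.255) -> ACCESS1
  146.31.128.0/17 (146.31.128.0 - 146.31.255.255) -> CORE
More-specific entries that do NOT match:
  146.31.186.0/28 (146.31.186.0 - 146.31.186.15) does not contain 146.31.186.70
  146.31.250.64/26 (146.31.250.64 - 146.31.250.127) does not contain 146.31.186.70
  178.31.184.0/22 (178.31.184.0 - 178.31.187.255) does not contain 146.31.186.70
  146.31.144.0/20 (146.31.144.0 - 146.31.159.255) does not contain 146.31.186.70
  146.31.128.0/19 (146.31.128.0 - 146.31.159.255) does not contain 146.31.186.70
  146.31.0.0/18 (146.31.0.0 - 146.31.63.255) does not contain 146.31.186.70
Longest matching prefix is /17 -> next hop CORE.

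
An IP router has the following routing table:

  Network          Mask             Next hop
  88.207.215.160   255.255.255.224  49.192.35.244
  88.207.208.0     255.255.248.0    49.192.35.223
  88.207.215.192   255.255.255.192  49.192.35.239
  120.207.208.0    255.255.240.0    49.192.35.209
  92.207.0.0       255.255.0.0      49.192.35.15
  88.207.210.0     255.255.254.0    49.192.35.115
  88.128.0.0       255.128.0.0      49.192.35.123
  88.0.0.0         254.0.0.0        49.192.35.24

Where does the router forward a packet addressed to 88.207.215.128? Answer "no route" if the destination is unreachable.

Routes whose prefix contains 88.207.215.128:
  88.0.0.0/7 (88.0.0.0 - 89.255.255.255) -> 49.192.35.24
  88.128.0.0/9 (88.128.0.0 - 88.255.255.255) -> 49.192.35.123
  88.207.208.0/21 (88.207.208.0 - 88.207.215.255) -> 49.192.35.223
More-specific entries that do NOT match:
  88.207.215.160/27 (88.207.215.160 - 88.207.215.191) does not contain 88.207.215.128
  88.207.215.192/26 (88.207.215.192 - 88.207.215.255) does not contain 88.207.215.128
  88.207.210.0/23 (88.207.210.0 - 88.207.211.255) does not contain 88.207.215.128
Longest matching prefix is /21 -> next hop 49.192.35.223.

49.192.35.223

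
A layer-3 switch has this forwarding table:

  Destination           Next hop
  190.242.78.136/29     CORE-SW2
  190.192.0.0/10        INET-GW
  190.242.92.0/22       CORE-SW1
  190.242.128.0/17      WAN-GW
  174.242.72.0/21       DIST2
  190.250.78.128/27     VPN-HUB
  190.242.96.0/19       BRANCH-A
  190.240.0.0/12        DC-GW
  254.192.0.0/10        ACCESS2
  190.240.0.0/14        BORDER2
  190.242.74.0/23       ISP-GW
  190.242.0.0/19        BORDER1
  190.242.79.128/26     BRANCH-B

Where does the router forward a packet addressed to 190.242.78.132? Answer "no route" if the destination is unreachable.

BORDER2

Routes whose prefix contains 190.242.78.132:
  190.192.0.0/10 (190.192.0.0 - 190.255.255.255) -> INET-GW
  190.240.0.0/12 (190.240.0.0 - 190.255.255.255) -> DC-GW
  190.240.0.0/14 (190.240.0.0 - 190.243.255.255) -> BORDER2
More-specific entries that do NOT match:
  190.242.78.136/29 (190.242.78.136 - 190.242.78.143) does not contain 190.242.78.132
  190.250.78.128/27 (190.250.78.128 - 190.250.78.159) does not contain 190.242.78.132
  190.242.79.128/26 (190.242.79.128 - 190.242.79.191) does not contain 190.242.78.132
  190.242.74.0/23 (190.242.74.0 - 190.242.75.255) does not contain 190.242.78.132
  190.242.92.0/22 (190.242.92.0 - 190.242.95.255) does not contain 190.242.78.132
  174.242.72.0/21 (174.242.72.0 - 174.242.79.255) does not contain 190.242.78.132
  190.242.96.0/19 (190.242.96.0 - 190.242.127.255) does not contain 190.242.78.132
  190.242.0.0/19 (190.242.0.0 - 190.242.31.255) does not contain 190.242.78.132
  190.242.128.0/17 (190.242.128.0 - 190.242.255.255) does not contain 190.242.78.132
Longest matching prefix is /14 -> next hop BORDER2.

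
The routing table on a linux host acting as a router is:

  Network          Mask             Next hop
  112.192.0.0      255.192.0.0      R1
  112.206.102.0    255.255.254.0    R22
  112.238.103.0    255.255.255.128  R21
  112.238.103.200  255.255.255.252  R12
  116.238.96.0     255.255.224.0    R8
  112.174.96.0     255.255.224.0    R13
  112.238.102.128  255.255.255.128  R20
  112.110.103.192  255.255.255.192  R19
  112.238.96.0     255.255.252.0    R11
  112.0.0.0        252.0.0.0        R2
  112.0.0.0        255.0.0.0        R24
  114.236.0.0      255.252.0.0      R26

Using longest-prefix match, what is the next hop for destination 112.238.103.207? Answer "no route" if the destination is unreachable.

R1

Routes whose prefix contains 112.238.103.207:
  112.0.0.0/6 (112.0.0.0 - 115.255.255.255) -> R2
  112.0.0.0/8 (112.0.0.0 - 112.255.255.255) -> R24
  112.192.0.0/10 (112.192.0.0 - 112.255.255.255) -> R1
More-specific entries that do NOT match:
  112.238.103.200/30 (112.238.103.200 - 112.238.103.203) does not contain 112.238.103.207
  112.110.103.192/26 (112.110.103.192 - 112.110.103.255) does not contain 112.238.103.207
  112.238.103.0/25 (112.238.103.0 - 112.238.103.127) does not contain 112.238.103.207
  112.238.102.128/25 (112.238.102.128 - 112.238.102.255) does not contain 112.238.103.207
  112.206.102.0/23 (112.206.102.0 - 112.206.103.255) does not contain 112.238.103.207
  112.238.96.0/22 (112.238.96.0 - 112.238.99.255) does not contain 112.238.103.207
  116.238.96.0/19 (116.238.96.0 - 116.238.127.255) does not contain 112.238.103.207
  112.174.96.0/19 (112.174.96.0 - 112.174.127.255) does not contain 112.238.103.207
  114.236.0.0/14 (114.236.0.0 - 114.239.255.255) does not contain 112.238.103.207
Longest matching prefix is /10 -> next hop R1.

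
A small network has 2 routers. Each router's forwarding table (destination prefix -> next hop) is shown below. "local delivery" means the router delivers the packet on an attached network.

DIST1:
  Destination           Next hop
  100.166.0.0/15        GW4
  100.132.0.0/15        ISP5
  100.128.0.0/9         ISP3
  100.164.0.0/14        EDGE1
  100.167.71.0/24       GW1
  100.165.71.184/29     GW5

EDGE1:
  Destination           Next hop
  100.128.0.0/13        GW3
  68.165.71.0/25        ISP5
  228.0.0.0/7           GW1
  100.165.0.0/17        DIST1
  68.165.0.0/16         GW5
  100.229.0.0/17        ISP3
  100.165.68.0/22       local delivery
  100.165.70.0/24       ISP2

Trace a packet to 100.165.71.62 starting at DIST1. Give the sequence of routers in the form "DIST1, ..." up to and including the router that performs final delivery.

At DIST1: longest match for 100.165.71.62 is 100.164.0.0/14 -> EDGE1
At EDGE1: longest match for 100.165.71.62 is 100.165.68.0/22 -> local delivery

DIST1, EDGE1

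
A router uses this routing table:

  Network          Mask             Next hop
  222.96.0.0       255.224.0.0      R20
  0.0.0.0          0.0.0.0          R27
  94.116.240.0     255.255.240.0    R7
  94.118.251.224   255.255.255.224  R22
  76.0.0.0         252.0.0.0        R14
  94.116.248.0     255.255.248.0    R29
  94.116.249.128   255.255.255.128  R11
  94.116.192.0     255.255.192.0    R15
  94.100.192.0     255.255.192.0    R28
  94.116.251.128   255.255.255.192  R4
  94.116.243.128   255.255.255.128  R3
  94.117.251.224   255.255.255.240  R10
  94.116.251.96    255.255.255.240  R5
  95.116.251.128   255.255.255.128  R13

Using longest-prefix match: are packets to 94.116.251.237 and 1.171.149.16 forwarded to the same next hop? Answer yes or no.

no

94.116.251.237: longest match 94.116.248.0/21 -> R29
1.171.149.16: longest match 0.0.0.0/0 -> R27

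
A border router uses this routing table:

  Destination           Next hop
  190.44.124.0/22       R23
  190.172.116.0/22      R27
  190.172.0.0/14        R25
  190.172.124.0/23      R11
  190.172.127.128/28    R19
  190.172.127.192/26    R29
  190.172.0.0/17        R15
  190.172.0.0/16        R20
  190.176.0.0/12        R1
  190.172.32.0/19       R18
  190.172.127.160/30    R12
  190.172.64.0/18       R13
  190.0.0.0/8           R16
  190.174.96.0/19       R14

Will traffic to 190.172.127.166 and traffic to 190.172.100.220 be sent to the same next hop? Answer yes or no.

yes

190.172.127.166: longest match 190.172.64.0/18 -> R13
190.172.100.220: longest match 190.172.64.0/18 -> R13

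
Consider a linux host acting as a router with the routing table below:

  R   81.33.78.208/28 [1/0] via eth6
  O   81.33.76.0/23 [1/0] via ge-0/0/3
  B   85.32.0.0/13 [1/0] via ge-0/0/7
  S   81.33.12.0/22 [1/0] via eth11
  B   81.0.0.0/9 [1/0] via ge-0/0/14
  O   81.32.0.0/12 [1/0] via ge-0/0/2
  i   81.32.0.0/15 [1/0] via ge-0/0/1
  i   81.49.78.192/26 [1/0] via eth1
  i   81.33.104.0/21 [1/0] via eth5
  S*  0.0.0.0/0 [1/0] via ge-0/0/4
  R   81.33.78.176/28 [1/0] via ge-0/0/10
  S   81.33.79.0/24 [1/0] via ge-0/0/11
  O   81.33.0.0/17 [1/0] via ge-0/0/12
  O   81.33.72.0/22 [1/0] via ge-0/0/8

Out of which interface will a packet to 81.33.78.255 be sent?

ge-0/0/12

Routes whose prefix contains 81.33.78.255:
  0.0.0.0/0 (default, matches everything) -> ge-0/0/4
  81.0.0.0/9 (81.0.0.0 - 81.127.255.255) -> ge-0/0/14
  81.32.0.0/12 (81.32.0.0 - 81.47.255.255) -> ge-0/0/2
  81.32.0.0/15 (81.32.0.0 - 81.33.255.255) -> ge-0/0/1
  81.33.0.0/17 (81.33.0.0 - 81.33.127.255) -> ge-0/0/12
More-specific entries that do NOT match:
  81.33.78.208/28 (81.33.78.208 - 81.33.78.223) does not contain 81.33.78.255
  81.33.78.176/28 (81.33.78.176 - 81.33.78.191) does not contain 81.33.78.255
  81.49.78.192/26 (81.49.78.192 - 81.49.78.255) does not contain 81.33.78.255
  81.33.79.0/24 (81.33.79.0 - 81.33.79.255) does not contain 81.33.78.255
  81.33.76.0/23 (81.33.76.0 - 81.33.77.255) does not contain 81.33.78.255
  81.33.12.0/22 (81.33.12.0 - 81.33.15.255) does not contain 81.33.78.255
  81.33.72.0/22 (81.33.72.0 - 81.33.75.255) does not contain 81.33.78.255
  81.33.104.0/21 (81.33.104.0 - 81.33.111.255) does not contain 81.33.78.255
Longest matching prefix is /17 -> interface ge-0/0/12.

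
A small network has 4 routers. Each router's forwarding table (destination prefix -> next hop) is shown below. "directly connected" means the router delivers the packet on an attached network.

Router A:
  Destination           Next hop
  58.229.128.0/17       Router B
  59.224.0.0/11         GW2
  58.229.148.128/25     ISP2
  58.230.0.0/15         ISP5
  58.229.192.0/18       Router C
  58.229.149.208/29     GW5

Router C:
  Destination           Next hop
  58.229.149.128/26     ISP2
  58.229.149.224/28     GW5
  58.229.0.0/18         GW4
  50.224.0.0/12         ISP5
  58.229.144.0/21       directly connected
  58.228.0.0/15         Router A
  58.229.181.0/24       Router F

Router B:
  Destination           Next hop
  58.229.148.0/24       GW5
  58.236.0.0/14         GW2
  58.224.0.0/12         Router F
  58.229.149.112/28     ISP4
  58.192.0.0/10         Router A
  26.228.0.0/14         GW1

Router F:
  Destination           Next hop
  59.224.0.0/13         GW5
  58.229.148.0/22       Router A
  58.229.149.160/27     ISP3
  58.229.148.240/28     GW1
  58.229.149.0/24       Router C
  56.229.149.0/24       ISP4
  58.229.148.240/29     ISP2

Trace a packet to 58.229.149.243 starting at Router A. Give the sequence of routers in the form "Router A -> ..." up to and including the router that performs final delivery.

Router A -> Router B -> Router F -> Router C

At Router A: longest match for 58.229.149.243 is 58.229.128.0/17 -> Router B
At Router B: longest match for 58.229.149.243 is 58.224.0.0/12 -> Router F
At Router F: longest match for 58.229.149.243 is 58.229.149.0/24 -> Router C
At Router C: longest match for 58.229.149.243 is 58.229.144.0/21 -> directly connected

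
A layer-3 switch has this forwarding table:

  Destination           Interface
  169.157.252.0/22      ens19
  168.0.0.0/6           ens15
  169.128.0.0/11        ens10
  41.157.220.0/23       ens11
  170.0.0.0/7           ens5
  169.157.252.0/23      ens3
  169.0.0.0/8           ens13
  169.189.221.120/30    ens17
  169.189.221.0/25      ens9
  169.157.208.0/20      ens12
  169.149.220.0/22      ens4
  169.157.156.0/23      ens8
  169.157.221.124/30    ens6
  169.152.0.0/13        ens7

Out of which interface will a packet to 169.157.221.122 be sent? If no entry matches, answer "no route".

Routes whose prefix contains 169.157.221.122:
  168.0.0.0/6 (168.0.0.0 - 171.255.255.255) -> ens15
  169.0.0.0/8 (169.0.0.0 - 169.255.255.255) -> ens13
  169.128.0.0/11 (169.128.0.0 - 169.159.255.255) -> ens10
  169.152.0.0/13 (169.152.0.0 - 169.159.255.255) -> ens7
  169.157.208.0/20 (169.157.208.0 - 169.157.223.255) -> ens12
More-specific entries that do NOT match:
  169.189.221.120/30 (169.189.221.120 - 169.189.221.123) does not contain 169.157.221.122
  169.157.221.124/30 (169.157.221.124 - 169.157.221.127) does not contain 169.157.221.122
  169.189.221.0/25 (169.189.221.0 - 169.189.221.127) does not contain 169.157.221.122
  41.157.220.0/23 (41.157.220.0 - 41.157.221.255) does not contain 169.157.221.122
  169.157.252.0/23 (169.157.252.0 - 169.157.253.255) does not contain 169.157.221.122
  169.157.156.0/23 (169.157.156.0 - 169.157.157.255) does not contain 169.157.221.122
  169.157.252.0/22 (169.157.252.0 - 169.157.255.255) does not contain 169.157.221.122
  169.149.220.0/22 (169.149.220.0 - 169.149.223.255) does not contain 169.157.221.122
Longest matching prefix is /20 -> interface ens12.

ens12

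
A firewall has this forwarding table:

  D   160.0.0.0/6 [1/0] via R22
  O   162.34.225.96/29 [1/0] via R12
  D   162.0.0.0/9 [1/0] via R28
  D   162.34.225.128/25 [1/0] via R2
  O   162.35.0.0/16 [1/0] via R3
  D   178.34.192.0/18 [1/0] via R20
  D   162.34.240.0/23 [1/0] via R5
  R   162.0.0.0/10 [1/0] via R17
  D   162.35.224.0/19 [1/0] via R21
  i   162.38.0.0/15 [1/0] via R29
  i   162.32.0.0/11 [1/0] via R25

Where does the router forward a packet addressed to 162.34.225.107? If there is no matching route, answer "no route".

Routes whose prefix contains 162.34.225.107:
  160.0.0.0/6 (160.0.0.0 - 163.255.255.255) -> R22
  162.0.0.0/9 (162.0.0.0 - 162.127.255.255) -> R28
  162.0.0.0/10 (162.0.0.0 - 162.63.255.255) -> R17
  162.32.0.0/11 (162.32.0.0 - 162.63.255.255) -> R25
More-specific entries that do NOT match:
  162.34.225.96/29 (162.34.225.96 - 162.34.225.103) does not contain 162.34.225.107
  162.34.225.128/25 (162.34.225.128 - 162.34.225.255) does not contain 162.34.225.107
  162.34.240.0/23 (162.34.240.0 - 162.34.241.255) does not contain 162.34.225.107
  162.35.224.0/19 (162.35.224.0 - 162.35.255.255) does not contain 162.34.225.107
  178.34.192.0/18 (178.34.192.0 - 178.34.255.255) does not contain 162.34.225.107
  162.35.0.0/16 (162.35.0.0 - 162.35.255.255) does not contain 162.34.225.107
  162.38.0.0/15 (162.38.0.0 - 162.39.255.255) does not contain 162.34.225.107
Longest matching prefix is /11 -> next hop R25.

R25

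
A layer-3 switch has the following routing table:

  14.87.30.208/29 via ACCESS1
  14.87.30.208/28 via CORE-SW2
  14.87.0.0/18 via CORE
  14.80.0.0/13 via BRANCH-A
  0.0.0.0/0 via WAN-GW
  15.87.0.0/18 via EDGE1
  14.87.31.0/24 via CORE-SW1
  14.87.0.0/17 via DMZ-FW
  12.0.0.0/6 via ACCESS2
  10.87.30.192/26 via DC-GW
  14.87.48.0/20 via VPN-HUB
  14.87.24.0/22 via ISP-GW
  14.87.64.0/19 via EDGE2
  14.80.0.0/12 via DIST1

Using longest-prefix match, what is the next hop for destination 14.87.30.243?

Routes whose prefix contains 14.87.30.243:
  0.0.0.0/0 (default, matches everything) -> WAN-GW
  12.0.0.0/6 (12.0.0.0 - 15.255.255.255) -> ACCESS2
  14.80.0.0/12 (14.80.0.0 - 14.95.255.255) -> DIST1
  14.80.0.0/13 (14.80.0.0 - 14.87.255.255) -> BRANCH-A
  14.87.0.0/17 (14.87.0.0 - 14.87.127.255) -> DMZ-FW
  14.87.0.0/18 (14.87.0.0 - 14.87.63.255) -> CORE
More-specific entries that do NOT match:
  14.87.30.208/29 (14.87.30.208 - 14.87.30.215) does not contain 14.87.30.243
  14.87.30.208/28 (14.87.30.208 - 14.87.30.223) does not contain 14.87.30.243
  10.87.30.192/26 (10.87.30.192 - 10.87.30.255) does not contain 14.87.30.243
  14.87.31.0/24 (14.87.31.0 - 14.87.31.255) does not contain 14.87.30.243
  14.87.24.0/22 (14.87.24.0 - 14.87.27.255) does not contain 14.87.30.243
  14.87.48.0/20 (14.87.48.0 - 14.87.63.255) does not contain 14.87.30.243
  14.87.64.0/19 (14.87.64.0 - 14.87.95.255) does not contain 14.87.30.243
Longest matching prefix is /18 -> next hop CORE.

CORE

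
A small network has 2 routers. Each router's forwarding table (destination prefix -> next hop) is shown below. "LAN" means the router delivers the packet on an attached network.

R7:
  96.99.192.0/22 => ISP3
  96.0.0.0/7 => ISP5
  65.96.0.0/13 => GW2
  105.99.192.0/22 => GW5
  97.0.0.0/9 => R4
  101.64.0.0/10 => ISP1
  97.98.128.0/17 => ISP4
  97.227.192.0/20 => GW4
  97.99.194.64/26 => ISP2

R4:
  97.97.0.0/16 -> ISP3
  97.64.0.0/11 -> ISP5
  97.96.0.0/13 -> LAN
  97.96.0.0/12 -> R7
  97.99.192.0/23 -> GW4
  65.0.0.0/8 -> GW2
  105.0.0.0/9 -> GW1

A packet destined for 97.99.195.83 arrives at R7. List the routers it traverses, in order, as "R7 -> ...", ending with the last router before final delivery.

R7 -> R4

At R7: longest match for 97.99.195.83 is 97.0.0.0/9 -> R4
At R4: longest match for 97.99.195.83 is 97.96.0.0/13 -> LAN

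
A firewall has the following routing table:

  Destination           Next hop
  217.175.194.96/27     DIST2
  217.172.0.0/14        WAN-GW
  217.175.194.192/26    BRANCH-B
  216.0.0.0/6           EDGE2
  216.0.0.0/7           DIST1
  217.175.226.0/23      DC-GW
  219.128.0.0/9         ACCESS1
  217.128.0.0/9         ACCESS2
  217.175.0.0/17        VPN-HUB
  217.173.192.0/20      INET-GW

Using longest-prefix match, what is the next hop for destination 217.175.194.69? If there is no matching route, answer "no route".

WAN-GW

Routes whose prefix contains 217.175.194.69:
  216.0.0.0/6 (216.0.0.0 - 219.255.255.255) -> EDGE2
  216.0.0.0/7 (216.0.0.0 - 217.255.255.255) -> DIST1
  217.128.0.0/9 (217.128.0.0 - 217.255.255.255) -> ACCESS2
  217.172.0.0/14 (217.172.0.0 - 217.175.255.255) -> WAN-GW
More-specific entries that do NOT match:
  217.175.194.96/27 (217.175.194.96 - 217.175.194.127) does not contain 217.175.194.69
  217.175.194.192/26 (217.175.194.192 - 217.175.194.255) does not contain 217.175.194.69
  217.175.226.0/23 (217.175.226.0 - 217.175.227.255) does not contain 217.175.194.69
  217.173.192.0/20 (217.173.192.0 - 217.173.207.255) does not contain 217.175.194.69
  217.175.0.0/17 (217.175.0.0 - 217.175.127.255) does not contain 217.175.194.69
Longest matching prefix is /14 -> next hop WAN-GW.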